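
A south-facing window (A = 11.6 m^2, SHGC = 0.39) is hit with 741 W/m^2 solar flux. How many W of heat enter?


Solar heat gain: Q = Area * SHGC * Irradiance
  Q = 11.6 * 0.39 * 741 = 3352.3 W

3352.3 W


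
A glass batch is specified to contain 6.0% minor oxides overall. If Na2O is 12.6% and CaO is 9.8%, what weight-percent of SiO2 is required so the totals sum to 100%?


Known pieces sum to 100%:
  SiO2 = 100 - (others + Na2O + CaO)
  SiO2 = 100 - (6.0 + 12.6 + 9.8) = 71.6%

71.6%


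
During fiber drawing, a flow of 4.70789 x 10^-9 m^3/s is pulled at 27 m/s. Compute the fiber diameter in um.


Cross-sectional area from continuity:
  A = Q / v = 4.70789 x 10^-9 / 27 = 1.743663 x 10^-10 m^2
Diameter from circular cross-section:
  d = sqrt(4A / pi) * 10^6 (m -> um)
  d = sqrt(4 * 1.743663 x 10^-10 / pi) * 10^6 = 14.9 um

14.9 um


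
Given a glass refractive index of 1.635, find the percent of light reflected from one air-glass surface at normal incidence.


Fresnel reflectance at normal incidence:
  R = ((n - 1)/(n + 1))^2
  (n - 1)/(n + 1) = (1.635 - 1)/(1.635 + 1) = 0.240987
  R = 0.240987^2 = 0.0580747
  R(%) = 0.0580747 * 100 = 5.807%

5.807%


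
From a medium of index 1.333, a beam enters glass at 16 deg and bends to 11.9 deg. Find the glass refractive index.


Apply Snell's law: n1 * sin(theta1) = n2 * sin(theta2)
  n2 = n1 * sin(theta1) / sin(theta2)
  sin(16) = 0.275637
  sin(11.9) = 0.206204
  n2 = 1.333 * 0.275637 / 0.206204 = 1.7818

1.7818


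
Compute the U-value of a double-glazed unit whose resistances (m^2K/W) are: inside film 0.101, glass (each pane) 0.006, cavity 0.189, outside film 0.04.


Total thermal resistance (series):
  R_total = R_in + R_glass + R_air + R_glass + R_out
  R_total = 0.101 + 0.006 + 0.189 + 0.006 + 0.04 = 0.342 m^2K/W
U-value = 1 / R_total = 1 / 0.342 = 2.924 W/m^2K

2.924 W/m^2K


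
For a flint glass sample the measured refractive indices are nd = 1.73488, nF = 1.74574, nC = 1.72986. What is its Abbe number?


Abbe number formula: Vd = (nd - 1) / (nF - nC)
  nd - 1 = 1.73488 - 1 = 0.73488
  nF - nC = 1.74574 - 1.72986 = 0.01588
  Vd = 0.73488 / 0.01588 = 46.28

46.28


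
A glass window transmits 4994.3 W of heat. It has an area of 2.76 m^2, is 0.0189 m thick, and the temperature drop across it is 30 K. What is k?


Fourier's law rearranged: k = Q * t / (A * dT)
  Numerator = 4994.3 * 0.0189 = 94.39227
  Denominator = 2.76 * 30 = 82.8
  k = 94.39227 / 82.8 = 1.14 W/mK

1.14 W/mK


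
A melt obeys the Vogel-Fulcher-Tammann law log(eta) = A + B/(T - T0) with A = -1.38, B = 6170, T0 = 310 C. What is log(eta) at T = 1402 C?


VFT equation: log(eta) = A + B / (T - T0)
  T - T0 = 1402 - 310 = 1092
  B / (T - T0) = 6170 / 1092 = 5.65
  log(eta) = -1.38 + 5.65 = 4.27

4.27


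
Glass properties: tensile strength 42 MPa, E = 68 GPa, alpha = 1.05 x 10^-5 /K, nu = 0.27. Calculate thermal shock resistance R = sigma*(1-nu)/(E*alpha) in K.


Thermal shock resistance: R = sigma * (1 - nu) / (E * alpha)
  Numerator = 42 * (1 - 0.27) = 30.66
  Denominator = 68 * 1000 * (1.05 x 10^-5) = 0.714
  R = 30.66 / 0.714 = 42.9 K

42.9 K


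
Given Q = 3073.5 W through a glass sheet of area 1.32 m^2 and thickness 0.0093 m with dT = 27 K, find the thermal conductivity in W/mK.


Fourier's law rearranged: k = Q * t / (A * dT)
  Numerator = 3073.5 * 0.0093 = 28.58355
  Denominator = 1.32 * 27 = 35.64
  k = 28.58355 / 35.64 = 0.802 W/mK

0.802 W/mK


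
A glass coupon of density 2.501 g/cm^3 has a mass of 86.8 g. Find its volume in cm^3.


Rearrange rho = m / V:
  V = m / rho
  V = 86.8 / 2.501 = 34.706 cm^3

34.706 cm^3


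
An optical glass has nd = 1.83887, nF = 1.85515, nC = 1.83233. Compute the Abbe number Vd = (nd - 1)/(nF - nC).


Abbe number formula: Vd = (nd - 1) / (nF - nC)
  nd - 1 = 1.83887 - 1 = 0.83887
  nF - nC = 1.85515 - 1.83233 = 0.02282
  Vd = 0.83887 / 0.02282 = 36.76

36.76


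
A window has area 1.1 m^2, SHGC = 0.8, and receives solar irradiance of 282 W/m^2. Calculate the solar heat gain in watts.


Solar heat gain: Q = Area * SHGC * Irradiance
  Q = 1.1 * 0.8 * 282 = 248.2 W

248.2 W


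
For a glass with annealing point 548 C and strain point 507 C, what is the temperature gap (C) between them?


Gap = T_anneal - T_strain:
  gap = 548 - 507 = 41 C

41 C


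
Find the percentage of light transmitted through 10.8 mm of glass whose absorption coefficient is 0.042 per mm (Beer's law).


Beer-Lambert law: T = exp(-alpha * thickness)
  exponent = -0.042 * 10.8 = -0.4536
  T = exp(-0.4536) = 0.6353
  Percentage = 0.6353 * 100 = 63.53%

63.53%


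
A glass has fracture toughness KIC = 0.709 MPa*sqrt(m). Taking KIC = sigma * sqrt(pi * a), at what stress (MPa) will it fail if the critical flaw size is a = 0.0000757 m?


Rearrange KIC = sigma * sqrt(pi * a):
  sigma = KIC / sqrt(pi * a)
  sqrt(pi * 0.0000757) = 0.015421
  sigma = 0.709 / 0.015421 = 45.98 MPa

45.98 MPa


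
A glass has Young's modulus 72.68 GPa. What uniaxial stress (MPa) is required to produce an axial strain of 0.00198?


Rearrange E = sigma / epsilon:
  sigma = E * epsilon
  E (MPa) = 72.68 * 1000 = 72680
  sigma = 72680 * 0.00198 = 143.91 MPa

143.91 MPa


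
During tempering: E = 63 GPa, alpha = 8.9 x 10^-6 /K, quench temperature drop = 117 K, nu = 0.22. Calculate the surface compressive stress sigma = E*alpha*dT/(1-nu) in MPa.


Tempering stress: sigma = E * alpha * dT / (1 - nu)
  E (MPa) = 63 * 1000 = 63000
  Numerator = 63000 * (8.9 x 10^-6) * 117 = 65.6019
  Denominator = 1 - 0.22 = 0.78
  sigma = 65.6019 / 0.78 = 84.1 MPa

84.1 MPa


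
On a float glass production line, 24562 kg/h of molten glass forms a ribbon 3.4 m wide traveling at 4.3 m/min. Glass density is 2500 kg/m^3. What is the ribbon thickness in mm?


Ribbon cross-section from mass balance:
  Volume rate = throughput / density = 24562 / 2500 = 9.8248 m^3/h
  thickness = volume rate / (speed * 60 * width), i.e.
  thickness = throughput / (60 * speed * width * density) * 1000
  thickness = 24562 / (60 * 4.3 * 3.4 * 2500) * 1000 = 11.2 mm

11.2 mm


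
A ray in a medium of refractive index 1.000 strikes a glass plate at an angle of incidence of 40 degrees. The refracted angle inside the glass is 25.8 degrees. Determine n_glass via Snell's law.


Apply Snell's law: n1 * sin(theta1) = n2 * sin(theta2)
  n2 = n1 * sin(theta1) / sin(theta2)
  sin(40) = 0.642788
  sin(25.8) = 0.435231
  n2 = 1.000 * 0.642788 / 0.435231 = 1.4769

1.4769


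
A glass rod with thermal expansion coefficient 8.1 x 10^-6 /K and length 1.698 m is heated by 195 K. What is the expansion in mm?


Thermal expansion formula: dL = alpha * L0 * dT
  dL = (8.1 x 10^-6) * 1.698 * 195 = 0.00268199 m
Convert to mm: 0.00268199 * 1000 = 2.682 mm

2.682 mm


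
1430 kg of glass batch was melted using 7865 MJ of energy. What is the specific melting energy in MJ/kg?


Rearrange E = m * s for s:
  s = E / m
  s = 7865 / 1430 = 5.5 MJ/kg

5.5 MJ/kg


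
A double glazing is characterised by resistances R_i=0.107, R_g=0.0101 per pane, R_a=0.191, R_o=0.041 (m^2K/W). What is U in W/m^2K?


Total thermal resistance (series):
  R_total = R_in + R_glass + R_air + R_glass + R_out
  R_total = 0.107 + 0.0101 + 0.191 + 0.0101 + 0.041 = 0.3592 m^2K/W
U-value = 1 / R_total = 1 / 0.3592 = 2.784 W/m^2K

2.784 W/m^2K


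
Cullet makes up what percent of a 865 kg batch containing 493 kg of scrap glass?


Cullet ratio = (cullet mass / total batch mass) * 100
  Ratio = 493 / 865 * 100 = 56.99%

56.99%


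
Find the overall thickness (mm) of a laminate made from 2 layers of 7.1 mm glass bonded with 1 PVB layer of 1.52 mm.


Total thickness = glass contribution + PVB contribution
  Glass: 2 * 7.1 = 14.2 mm
  PVB: 1 * 1.52 = 1.52 mm
  Total = 14.2 + 1.52 = 15.72 mm

15.72 mm


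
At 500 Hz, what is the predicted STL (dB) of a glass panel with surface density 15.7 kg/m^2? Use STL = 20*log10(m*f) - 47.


Mass law: STL = 20 * log10(m * f) - 47
  m * f = 15.7 * 500 = 7850
  log10(7850) = 3.89487
  STL = 20 * 3.89487 - 47 = 77.8974 - 47 = 30.9 dB

30.9 dB


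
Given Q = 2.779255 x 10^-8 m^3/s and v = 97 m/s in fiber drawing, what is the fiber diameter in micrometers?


Cross-sectional area from continuity:
  A = Q / v = 2.779255 x 10^-8 / 97 = 2.865211 x 10^-10 m^2
Diameter from circular cross-section:
  d = sqrt(4A / pi) * 10^6 (m -> um)
  d = sqrt(4 * 2.865211 x 10^-10 / pi) * 10^6 = 19.1 um

19.1 um


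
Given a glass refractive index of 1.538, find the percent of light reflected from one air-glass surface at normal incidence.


Fresnel reflectance at normal incidence:
  R = ((n - 1)/(n + 1))^2
  (n - 1)/(n + 1) = (1.538 - 1)/(1.538 + 1) = 0.211978
  R = 0.211978^2 = 0.0449347
  R(%) = 0.0449347 * 100 = 4.493%

4.493%


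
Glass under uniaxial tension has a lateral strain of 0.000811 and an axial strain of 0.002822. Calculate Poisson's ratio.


Poisson's ratio: nu = lateral strain / axial strain
  nu = 0.000811 / 0.002822 = 0.2874

0.2874


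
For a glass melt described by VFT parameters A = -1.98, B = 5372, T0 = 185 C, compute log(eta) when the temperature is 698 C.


VFT equation: log(eta) = A + B / (T - T0)
  T - T0 = 698 - 185 = 513
  B / (T - T0) = 5372 / 513 = 10.472
  log(eta) = -1.98 + 10.472 = 8.492

8.492


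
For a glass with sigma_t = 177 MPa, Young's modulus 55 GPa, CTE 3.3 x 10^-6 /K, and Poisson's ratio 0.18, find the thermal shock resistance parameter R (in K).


Thermal shock resistance: R = sigma * (1 - nu) / (E * alpha)
  Numerator = 177 * (1 - 0.18) = 145.14
  Denominator = 55 * 1000 * (3.3 x 10^-6) = 0.1815
  R = 145.14 / 0.1815 = 799.7 K

799.7 K


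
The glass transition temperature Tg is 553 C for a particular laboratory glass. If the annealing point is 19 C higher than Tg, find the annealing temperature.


The annealing temperature is Tg plus the offset:
  T_anneal = 553 + 19 = 572 C

572 C


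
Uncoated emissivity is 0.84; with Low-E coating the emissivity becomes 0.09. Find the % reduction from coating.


Percentage reduction = (1 - coated/uncoated) * 100
  Ratio = 0.09 / 0.84 = 0.1071
  Reduction = (1 - 0.1071) * 100 = 89.3%

89.3%


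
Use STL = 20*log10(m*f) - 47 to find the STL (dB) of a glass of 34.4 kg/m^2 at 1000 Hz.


Mass law: STL = 20 * log10(m * f) - 47
  m * f = 34.4 * 1000 = 34400
  log10(34400) = 4.53656
  STL = 20 * 4.53656 - 47 = 90.7312 - 47 = 43.7 dB

43.7 dB


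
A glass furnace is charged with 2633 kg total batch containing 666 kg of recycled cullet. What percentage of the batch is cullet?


Cullet ratio = (cullet mass / total batch mass) * 100
  Ratio = 666 / 2633 * 100 = 25.29%

25.29%


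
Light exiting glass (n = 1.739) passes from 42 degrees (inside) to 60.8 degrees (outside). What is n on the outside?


Apply Snell's law: n1 * sin(theta1) = n2 * sin(theta2)
  n2 = n1 * sin(theta1) / sin(theta2)
  sin(42) = 0.669131
  sin(60.8) = 0.872922
  n2 = 1.739 * 0.669131 / 0.872922 = 1.333

1.333


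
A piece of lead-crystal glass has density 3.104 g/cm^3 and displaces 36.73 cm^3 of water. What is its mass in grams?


Rearrange rho = m / V:
  m = rho * V
  m = 3.104 * 36.73 = 114.01 g

114.01 g


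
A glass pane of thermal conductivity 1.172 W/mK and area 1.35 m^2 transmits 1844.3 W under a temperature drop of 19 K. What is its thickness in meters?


Fourier's law: t = k * A * dT / Q
  t = 1.172 * 1.35 * 19 / 1844.3
  t = 30.0618 / 1844.3 = 0.0163 m

0.0163 m


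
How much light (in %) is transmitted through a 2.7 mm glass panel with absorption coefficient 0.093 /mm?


Beer-Lambert law: T = exp(-alpha * thickness)
  exponent = -0.093 * 2.7 = -0.2511
  T = exp(-0.2511) = 0.7779
  Percentage = 0.7779 * 100 = 77.79%

77.79%


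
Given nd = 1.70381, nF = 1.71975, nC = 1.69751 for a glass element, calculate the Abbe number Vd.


Abbe number formula: Vd = (nd - 1) / (nF - nC)
  nd - 1 = 1.70381 - 1 = 0.70381
  nF - nC = 1.71975 - 1.69751 = 0.02224
  Vd = 0.70381 / 0.02224 = 31.65

31.65


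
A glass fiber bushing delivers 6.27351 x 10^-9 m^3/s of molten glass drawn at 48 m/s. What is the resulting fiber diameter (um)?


Cross-sectional area from continuity:
  A = Q / v = 6.27351 x 10^-9 / 48 = 1.306981 x 10^-10 m^2
Diameter from circular cross-section:
  d = sqrt(4A / pi) * 10^6 (m -> um)
  d = sqrt(4 * 1.306981 x 10^-10 / pi) * 10^6 = 12.9 um

12.9 um


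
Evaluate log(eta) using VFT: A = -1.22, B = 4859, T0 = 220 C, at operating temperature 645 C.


VFT equation: log(eta) = A + B / (T - T0)
  T - T0 = 645 - 220 = 425
  B / (T - T0) = 4859 / 425 = 11.433
  log(eta) = -1.22 + 11.433 = 10.213

10.213


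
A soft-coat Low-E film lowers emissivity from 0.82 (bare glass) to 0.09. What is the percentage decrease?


Percentage reduction = (1 - coated/uncoated) * 100
  Ratio = 0.09 / 0.82 = 0.1098
  Reduction = (1 - 0.1098) * 100 = 89.0%

89.0%


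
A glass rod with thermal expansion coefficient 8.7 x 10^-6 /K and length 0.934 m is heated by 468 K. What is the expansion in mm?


Thermal expansion formula: dL = alpha * L0 * dT
  dL = (8.7 x 10^-6) * 0.934 * 468 = 0.00380287 m
Convert to mm: 0.00380287 * 1000 = 3.8029 mm

3.8029 mm


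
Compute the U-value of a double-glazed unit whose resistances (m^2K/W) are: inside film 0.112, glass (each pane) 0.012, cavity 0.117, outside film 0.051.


Total thermal resistance (series):
  R_total = R_in + R_glass + R_air + R_glass + R_out
  R_total = 0.112 + 0.012 + 0.117 + 0.012 + 0.051 = 0.304 m^2K/W
U-value = 1 / R_total = 1 / 0.304 = 3.289 W/m^2K

3.289 W/m^2K


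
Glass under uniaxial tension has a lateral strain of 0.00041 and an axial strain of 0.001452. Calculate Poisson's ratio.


Poisson's ratio: nu = lateral strain / axial strain
  nu = 0.00041 / 0.001452 = 0.2824

0.2824


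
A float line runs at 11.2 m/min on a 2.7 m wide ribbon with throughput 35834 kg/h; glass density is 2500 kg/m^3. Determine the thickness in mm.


Ribbon cross-section from mass balance:
  Volume rate = throughput / density = 35834 / 2500 = 14.3336 m^3/h
  thickness = volume rate / (speed * 60 * width), i.e.
  thickness = throughput / (60 * speed * width * density) * 1000
  thickness = 35834 / (60 * 11.2 * 2.7 * 2500) * 1000 = 7.9 mm

7.9 mm


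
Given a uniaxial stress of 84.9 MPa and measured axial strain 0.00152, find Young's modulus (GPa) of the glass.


Young's modulus: E = stress / strain
  E = 84.9 MPa / 0.00152 = 55855.26 MPa
Convert to GPa: 55855.26 / 1000 = 55.86 GPa

55.86 GPa


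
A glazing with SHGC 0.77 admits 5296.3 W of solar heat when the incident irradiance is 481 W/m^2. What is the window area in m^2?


Rearrange Q = Area * SHGC * Irradiance:
  Area = Q / (SHGC * Irradiance)
  Area = 5296.3 / (0.77 * 481) = 14.3 m^2

14.3 m^2


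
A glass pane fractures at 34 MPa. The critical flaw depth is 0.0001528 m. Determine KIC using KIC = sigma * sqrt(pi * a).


Fracture toughness: KIC = sigma * sqrt(pi * a)
  pi * a = pi * 0.0001528 = 0.000480035
  sqrt(pi * a) = 0.02191
  KIC = 34 * 0.02191 = 0.745 MPa*sqrt(m)

0.745 MPa*sqrt(m)


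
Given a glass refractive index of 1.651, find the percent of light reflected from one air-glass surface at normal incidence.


Fresnel reflectance at normal incidence:
  R = ((n - 1)/(n + 1))^2
  (n - 1)/(n + 1) = (1.651 - 1)/(1.651 + 1) = 0.245568
  R = 0.245568^2 = 0.0603036
  R(%) = 0.0603036 * 100 = 6.03%

6.03%


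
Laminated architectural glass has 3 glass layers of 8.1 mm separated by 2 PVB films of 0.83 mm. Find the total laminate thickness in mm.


Total thickness = glass contribution + PVB contribution
  Glass: 3 * 8.1 = 24.3 mm
  PVB: 2 * 0.83 = 1.66 mm
  Total = 24.3 + 1.66 = 25.96 mm

25.96 mm


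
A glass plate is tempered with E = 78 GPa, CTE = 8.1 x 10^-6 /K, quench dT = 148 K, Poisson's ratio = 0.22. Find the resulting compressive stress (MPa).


Tempering stress: sigma = E * alpha * dT / (1 - nu)
  E (MPa) = 78 * 1000 = 78000
  Numerator = 78000 * (8.1 x 10^-6) * 148 = 93.5064
  Denominator = 1 - 0.22 = 0.78
  sigma = 93.5064 / 0.78 = 119.9 MPa

119.9 MPa


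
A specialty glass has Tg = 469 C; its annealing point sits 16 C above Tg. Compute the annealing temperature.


The annealing temperature is Tg plus the offset:
  T_anneal = 469 + 16 = 485 C

485 C


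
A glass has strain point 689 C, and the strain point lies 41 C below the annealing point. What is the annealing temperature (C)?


T_anneal = T_strain + gap:
  T_anneal = 689 + 41 = 730 C

730 C


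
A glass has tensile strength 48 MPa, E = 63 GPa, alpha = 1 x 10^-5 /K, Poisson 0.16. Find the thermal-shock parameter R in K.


Thermal shock resistance: R = sigma * (1 - nu) / (E * alpha)
  Numerator = 48 * (1 - 0.16) = 40.32
  Denominator = 63 * 1000 * (1 x 10^-5) = 0.63
  R = 40.32 / 0.63 = 64.0 K

64.0 K


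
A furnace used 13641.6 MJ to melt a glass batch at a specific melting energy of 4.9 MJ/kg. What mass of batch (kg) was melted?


Rearrange E = m * s for m:
  m = E / s
  m = 13641.6 / 4.9 = 2784.0 kg

2784.0 kg


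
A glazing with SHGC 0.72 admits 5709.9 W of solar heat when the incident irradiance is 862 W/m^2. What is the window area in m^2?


Rearrange Q = Area * SHGC * Irradiance:
  Area = Q / (SHGC * Irradiance)
  Area = 5709.9 / (0.72 * 862) = 9.2 m^2

9.2 m^2


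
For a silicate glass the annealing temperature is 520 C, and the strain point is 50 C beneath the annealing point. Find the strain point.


Strain point = annealing point - difference:
  T_strain = 520 - 50 = 470 C

470 C


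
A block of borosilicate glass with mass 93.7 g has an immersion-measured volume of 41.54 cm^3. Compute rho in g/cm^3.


Use the definition of density:
  rho = mass / volume
  rho = 93.7 / 41.54 = 2.256 g/cm^3

2.256 g/cm^3


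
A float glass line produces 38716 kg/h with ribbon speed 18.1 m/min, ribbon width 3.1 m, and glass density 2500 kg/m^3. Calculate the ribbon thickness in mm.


Ribbon cross-section from mass balance:
  Volume rate = throughput / density = 38716 / 2500 = 15.4864 m^3/h
  thickness = volume rate / (speed * 60 * width), i.e.
  thickness = throughput / (60 * speed * width * density) * 1000
  thickness = 38716 / (60 * 18.1 * 3.1 * 2500) * 1000 = 4.6 mm

4.6 mm


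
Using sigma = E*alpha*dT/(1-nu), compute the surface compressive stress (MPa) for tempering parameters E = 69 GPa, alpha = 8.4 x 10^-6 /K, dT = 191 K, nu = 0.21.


Tempering stress: sigma = E * alpha * dT / (1 - nu)
  E (MPa) = 69 * 1000 = 69000
  Numerator = 69000 * (8.4 x 10^-6) * 191 = 110.7036
  Denominator = 1 - 0.21 = 0.79
  sigma = 110.7036 / 0.79 = 140.1 MPa

140.1 MPa


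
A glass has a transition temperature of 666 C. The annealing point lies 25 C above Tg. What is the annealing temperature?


The annealing temperature is Tg plus the offset:
  T_anneal = 666 + 25 = 691 C

691 C


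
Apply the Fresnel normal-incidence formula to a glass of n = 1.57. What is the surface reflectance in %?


Fresnel reflectance at normal incidence:
  R = ((n - 1)/(n + 1))^2
  (n - 1)/(n + 1) = (1.57 - 1)/(1.57 + 1) = 0.22179
  R = 0.22179^2 = 0.0491908
  R(%) = 0.0491908 * 100 = 4.919%

4.919%


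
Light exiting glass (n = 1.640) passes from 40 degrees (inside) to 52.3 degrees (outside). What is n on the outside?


Apply Snell's law: n1 * sin(theta1) = n2 * sin(theta2)
  n2 = n1 * sin(theta1) / sin(theta2)
  sin(40) = 0.642788
  sin(52.3) = 0.791224
  n2 = 1.640 * 0.642788 / 0.791224 = 1.3323

1.3323


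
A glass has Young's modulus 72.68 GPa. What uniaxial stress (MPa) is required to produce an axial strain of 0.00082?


Rearrange E = sigma / epsilon:
  sigma = E * epsilon
  E (MPa) = 72.68 * 1000 = 72680
  sigma = 72680 * 0.00082 = 59.6 MPa

59.6 MPa


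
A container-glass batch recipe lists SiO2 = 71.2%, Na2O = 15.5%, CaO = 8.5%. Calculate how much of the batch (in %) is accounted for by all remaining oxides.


Sum the three major oxides:
  SiO2 + Na2O + CaO = 71.2 + 15.5 + 8.5 = 95.2%
Subtract from 100%:
  Others = 100 - 95.2 = 4.8%

4.8%


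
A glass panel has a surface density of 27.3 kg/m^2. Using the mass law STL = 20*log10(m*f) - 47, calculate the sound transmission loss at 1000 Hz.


Mass law: STL = 20 * log10(m * f) - 47
  m * f = 27.3 * 1000 = 27300
  log10(27300) = 4.43616
  STL = 20 * 4.43616 - 47 = 88.7232 - 47 = 41.7 dB

41.7 dB


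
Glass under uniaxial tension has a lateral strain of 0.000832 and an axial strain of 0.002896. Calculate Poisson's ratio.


Poisson's ratio: nu = lateral strain / axial strain
  nu = 0.000832 / 0.002896 = 0.2873

0.2873


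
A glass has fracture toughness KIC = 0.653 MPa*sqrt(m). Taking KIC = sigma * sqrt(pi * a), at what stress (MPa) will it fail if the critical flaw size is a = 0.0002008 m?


Rearrange KIC = sigma * sqrt(pi * a):
  sigma = KIC / sqrt(pi * a)
  sqrt(pi * 0.0002008) = 0.025116
  sigma = 0.653 / 0.025116 = 26.0 MPa

26.0 MPa


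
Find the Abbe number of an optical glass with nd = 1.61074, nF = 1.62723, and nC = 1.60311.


Abbe number formula: Vd = (nd - 1) / (nF - nC)
  nd - 1 = 1.61074 - 1 = 0.61074
  nF - nC = 1.62723 - 1.60311 = 0.02412
  Vd = 0.61074 / 0.02412 = 25.32

25.32


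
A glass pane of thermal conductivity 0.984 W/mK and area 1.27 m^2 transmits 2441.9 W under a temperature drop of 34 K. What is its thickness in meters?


Fourier's law: t = k * A * dT / Q
  t = 0.984 * 1.27 * 34 / 2441.9
  t = 42.48912 / 2441.9 = 0.0174 m

0.0174 m


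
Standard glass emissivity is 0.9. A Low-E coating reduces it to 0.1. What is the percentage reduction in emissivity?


Percentage reduction = (1 - coated/uncoated) * 100
  Ratio = 0.1 / 0.9 = 0.1111
  Reduction = (1 - 0.1111) * 100 = 88.9%

88.9%


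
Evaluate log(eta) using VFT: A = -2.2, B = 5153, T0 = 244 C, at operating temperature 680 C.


VFT equation: log(eta) = A + B / (T - T0)
  T - T0 = 680 - 244 = 436
  B / (T - T0) = 5153 / 436 = 11.819
  log(eta) = -2.2 + 11.819 = 9.619

9.619


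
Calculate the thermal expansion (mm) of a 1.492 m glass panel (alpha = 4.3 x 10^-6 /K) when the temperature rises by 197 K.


Thermal expansion formula: dL = alpha * L0 * dT
  dL = (4.3 x 10^-6) * 1.492 * 197 = 0.00126387 m
Convert to mm: 0.00126387 * 1000 = 1.2639 mm

1.2639 mm


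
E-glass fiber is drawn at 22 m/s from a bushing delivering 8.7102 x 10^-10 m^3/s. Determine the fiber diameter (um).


Cross-sectional area from continuity:
  A = Q / v = 8.7102 x 10^-10 / 22 = 3.959182 x 10^-11 m^2
Diameter from circular cross-section:
  d = sqrt(4A / pi) * 10^6 (m -> um)
  d = sqrt(4 * 3.959182 x 10^-11 / pi) * 10^6 = 7.1 um

7.1 um


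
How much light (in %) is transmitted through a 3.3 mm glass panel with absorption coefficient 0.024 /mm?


Beer-Lambert law: T = exp(-alpha * thickness)
  exponent = -0.024 * 3.3 = -0.0792
  T = exp(-0.0792) = 0.9239
  Percentage = 0.9239 * 100 = 92.39%

92.39%


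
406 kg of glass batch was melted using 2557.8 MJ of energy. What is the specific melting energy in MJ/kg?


Rearrange E = m * s for s:
  s = E / m
  s = 2557.8 / 406 = 6.3 MJ/kg

6.3 MJ/kg


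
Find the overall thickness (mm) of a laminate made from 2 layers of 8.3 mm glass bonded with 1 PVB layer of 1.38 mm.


Total thickness = glass contribution + PVB contribution
  Glass: 2 * 8.3 = 16.6 mm
  PVB: 1 * 1.38 = 1.38 mm
  Total = 16.6 + 1.38 = 17.98 mm

17.98 mm


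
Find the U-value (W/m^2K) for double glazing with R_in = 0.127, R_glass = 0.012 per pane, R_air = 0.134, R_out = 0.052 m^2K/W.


Total thermal resistance (series):
  R_total = R_in + R_glass + R_air + R_glass + R_out
  R_total = 0.127 + 0.012 + 0.134 + 0.012 + 0.052 = 0.337 m^2K/W
U-value = 1 / R_total = 1 / 0.337 = 2.967 W/m^2K

2.967 W/m^2K


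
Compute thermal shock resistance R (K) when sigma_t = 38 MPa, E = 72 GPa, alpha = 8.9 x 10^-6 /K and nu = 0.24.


Thermal shock resistance: R = sigma * (1 - nu) / (E * alpha)
  Numerator = 38 * (1 - 0.24) = 28.88
  Denominator = 72 * 1000 * (8.9 x 10^-6) = 0.6408
  R = 28.88 / 0.6408 = 45.1 K

45.1 K


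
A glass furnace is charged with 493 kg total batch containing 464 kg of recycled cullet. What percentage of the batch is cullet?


Cullet ratio = (cullet mass / total batch mass) * 100
  Ratio = 464 / 493 * 100 = 94.12%

94.12%


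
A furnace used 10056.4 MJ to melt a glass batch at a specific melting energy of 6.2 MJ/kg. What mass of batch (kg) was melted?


Rearrange E = m * s for m:
  m = E / s
  m = 10056.4 / 6.2 = 1622.0 kg

1622.0 kg


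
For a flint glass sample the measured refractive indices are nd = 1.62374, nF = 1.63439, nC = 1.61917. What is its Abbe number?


Abbe number formula: Vd = (nd - 1) / (nF - nC)
  nd - 1 = 1.62374 - 1 = 0.62374
  nF - nC = 1.63439 - 1.61917 = 0.01522
  Vd = 0.62374 / 0.01522 = 40.98

40.98


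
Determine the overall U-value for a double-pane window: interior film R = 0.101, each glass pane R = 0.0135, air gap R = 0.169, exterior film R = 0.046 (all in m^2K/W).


Total thermal resistance (series):
  R_total = R_in + R_glass + R_air + R_glass + R_out
  R_total = 0.101 + 0.0135 + 0.169 + 0.0135 + 0.046 = 0.343 m^2K/W
U-value = 1 / R_total = 1 / 0.343 = 2.915 W/m^2K

2.915 W/m^2K


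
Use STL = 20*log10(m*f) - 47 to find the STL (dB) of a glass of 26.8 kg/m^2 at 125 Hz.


Mass law: STL = 20 * log10(m * f) - 47
  m * f = 26.8 * 125 = 3350
  log10(3350) = 3.52504
  STL = 20 * 3.52504 - 47 = 70.5008 - 47 = 23.5 dB

23.5 dB


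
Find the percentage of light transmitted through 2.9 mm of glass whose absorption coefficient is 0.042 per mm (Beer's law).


Beer-Lambert law: T = exp(-alpha * thickness)
  exponent = -0.042 * 2.9 = -0.1218
  T = exp(-0.1218) = 0.8853
  Percentage = 0.8853 * 100 = 88.53%

88.53%


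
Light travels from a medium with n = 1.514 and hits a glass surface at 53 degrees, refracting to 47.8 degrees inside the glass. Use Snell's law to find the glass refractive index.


Apply Snell's law: n1 * sin(theta1) = n2 * sin(theta2)
  n2 = n1 * sin(theta1) / sin(theta2)
  sin(53) = 0.798636
  sin(47.8) = 0.740805
  n2 = 1.514 * 0.798636 / 0.740805 = 1.6322

1.6322


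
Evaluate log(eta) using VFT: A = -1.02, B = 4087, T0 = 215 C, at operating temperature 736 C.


VFT equation: log(eta) = A + B / (T - T0)
  T - T0 = 736 - 215 = 521
  B / (T - T0) = 4087 / 521 = 7.845
  log(eta) = -1.02 + 7.845 = 6.825

6.825


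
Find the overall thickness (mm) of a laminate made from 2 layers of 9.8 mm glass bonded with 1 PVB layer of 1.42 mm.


Total thickness = glass contribution + PVB contribution
  Glass: 2 * 9.8 = 19.6 mm
  PVB: 1 * 1.42 = 1.42 mm
  Total = 19.6 + 1.42 = 21.02 mm

21.02 mm


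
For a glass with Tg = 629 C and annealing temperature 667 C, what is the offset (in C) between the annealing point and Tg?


Offset = T_anneal - Tg:
  offset = 667 - 629 = 38 C

38 C


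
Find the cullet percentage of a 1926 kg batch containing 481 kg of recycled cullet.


Cullet ratio = (cullet mass / total batch mass) * 100
  Ratio = 481 / 1926 * 100 = 24.97%

24.97%


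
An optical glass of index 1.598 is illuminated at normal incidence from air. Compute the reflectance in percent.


Fresnel reflectance at normal incidence:
  R = ((n - 1)/(n + 1))^2
  (n - 1)/(n + 1) = (1.598 - 1)/(1.598 + 1) = 0.230177
  R = 0.230177^2 = 0.0529815
  R(%) = 0.0529815 * 100 = 5.298%

5.298%


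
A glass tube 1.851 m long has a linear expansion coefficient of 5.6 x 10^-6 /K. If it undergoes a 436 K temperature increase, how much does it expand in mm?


Thermal expansion formula: dL = alpha * L0 * dT
  dL = (5.6 x 10^-6) * 1.851 * 436 = 0.0045194 m
Convert to mm: 0.0045194 * 1000 = 4.5194 mm

4.5194 mm


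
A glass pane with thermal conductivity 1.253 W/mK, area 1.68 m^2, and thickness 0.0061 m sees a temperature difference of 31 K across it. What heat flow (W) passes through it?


Fourier's law: Q = k * A * dT / t
  Q = 1.253 * 1.68 * 31 / 0.0061
  Q = 65.25624 / 0.0061 = 10697.7 W

10697.7 W


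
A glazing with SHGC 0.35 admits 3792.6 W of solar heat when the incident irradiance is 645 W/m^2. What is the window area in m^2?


Rearrange Q = Area * SHGC * Irradiance:
  Area = Q / (SHGC * Irradiance)
  Area = 3792.6 / (0.35 * 645) = 16.8 m^2

16.8 m^2


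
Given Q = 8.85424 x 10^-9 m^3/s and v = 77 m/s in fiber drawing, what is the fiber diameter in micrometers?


Cross-sectional area from continuity:
  A = Q / v = 8.85424 x 10^-9 / 77 = 1.149901 x 10^-10 m^2
Diameter from circular cross-section:
  d = sqrt(4A / pi) * 10^6 (m -> um)
  d = sqrt(4 * 1.149901 x 10^-10 / pi) * 10^6 = 12.1 um

12.1 um


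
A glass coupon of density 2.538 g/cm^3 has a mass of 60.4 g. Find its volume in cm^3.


Rearrange rho = m / V:
  V = m / rho
  V = 60.4 / 2.538 = 23.798 cm^3

23.798 cm^3


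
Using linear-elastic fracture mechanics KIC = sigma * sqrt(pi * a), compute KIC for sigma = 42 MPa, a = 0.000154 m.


Fracture toughness: KIC = sigma * sqrt(pi * a)
  pi * a = pi * 0.000154 = 0.000483805
  sqrt(pi * a) = 0.021996
  KIC = 42 * 0.021996 = 0.924 MPa*sqrt(m)

0.924 MPa*sqrt(m)


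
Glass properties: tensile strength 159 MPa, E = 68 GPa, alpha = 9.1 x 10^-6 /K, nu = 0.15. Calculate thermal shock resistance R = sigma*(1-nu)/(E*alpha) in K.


Thermal shock resistance: R = sigma * (1 - nu) / (E * alpha)
  Numerator = 159 * (1 - 0.15) = 135.15
  Denominator = 68 * 1000 * (9.1 x 10^-6) = 0.6188
  R = 135.15 / 0.6188 = 218.4 K

218.4 K


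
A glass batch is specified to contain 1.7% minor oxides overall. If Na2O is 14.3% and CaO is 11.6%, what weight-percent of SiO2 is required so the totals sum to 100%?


Known pieces sum to 100%:
  SiO2 = 100 - (others + Na2O + CaO)
  SiO2 = 100 - (1.7 + 14.3 + 11.6) = 72.4%

72.4%


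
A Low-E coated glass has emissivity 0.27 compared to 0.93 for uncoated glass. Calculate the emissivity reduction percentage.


Percentage reduction = (1 - coated/uncoated) * 100
  Ratio = 0.27 / 0.93 = 0.2903
  Reduction = (1 - 0.2903) * 100 = 71.0%

71.0%


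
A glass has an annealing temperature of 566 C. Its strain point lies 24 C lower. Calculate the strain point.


Strain point = annealing point - difference:
  T_strain = 566 - 24 = 542 C

542 C


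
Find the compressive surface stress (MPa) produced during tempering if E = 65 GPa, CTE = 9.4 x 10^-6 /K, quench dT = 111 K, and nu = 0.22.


Tempering stress: sigma = E * alpha * dT / (1 - nu)
  E (MPa) = 65 * 1000 = 65000
  Numerator = 65000 * (9.4 x 10^-6) * 111 = 67.821
  Denominator = 1 - 0.22 = 0.78
  sigma = 67.821 / 0.78 = 86.9 MPa

86.9 MPa


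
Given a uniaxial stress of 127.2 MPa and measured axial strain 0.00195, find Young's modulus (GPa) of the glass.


Young's modulus: E = stress / strain
  E = 127.2 MPa / 0.00195 = 65230.77 MPa
Convert to GPa: 65230.77 / 1000 = 65.23 GPa

65.23 GPa


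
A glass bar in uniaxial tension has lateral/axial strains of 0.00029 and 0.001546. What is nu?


Poisson's ratio: nu = lateral strain / axial strain
  nu = 0.00029 / 0.001546 = 0.1876

0.1876


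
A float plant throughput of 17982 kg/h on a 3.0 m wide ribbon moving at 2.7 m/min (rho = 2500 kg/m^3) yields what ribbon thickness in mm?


Ribbon cross-section from mass balance:
  Volume rate = throughput / density = 17982 / 2500 = 7.1928 m^3/h
  thickness = volume rate / (speed * 60 * width), i.e.
  thickness = throughput / (60 * speed * width * density) * 1000
  thickness = 17982 / (60 * 2.7 * 3.0 * 2500) * 1000 = 14.8 mm

14.8 mm


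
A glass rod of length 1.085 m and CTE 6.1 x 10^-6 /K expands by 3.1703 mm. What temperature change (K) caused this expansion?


Rearrange dL = alpha * L0 * dT for dT:
  dT = dL / (alpha * L0)
  dL (m) = 3.1703 / 1000 = 0.0031703
  dT = 0.0031703 / ((6.1 x 10^-6) * 1.085) = 479.0 K

479.0 K


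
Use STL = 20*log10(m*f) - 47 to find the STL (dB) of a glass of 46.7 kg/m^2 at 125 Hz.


Mass law: STL = 20 * log10(m * f) - 47
  m * f = 46.7 * 125 = 5837.5
  log10(5837.5) = 3.76623
  STL = 20 * 3.76623 - 47 = 75.3246 - 47 = 28.3 dB

28.3 dB


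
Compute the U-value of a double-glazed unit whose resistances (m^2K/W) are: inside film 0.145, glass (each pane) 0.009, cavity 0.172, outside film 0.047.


Total thermal resistance (series):
  R_total = R_in + R_glass + R_air + R_glass + R_out
  R_total = 0.145 + 0.009 + 0.172 + 0.009 + 0.047 = 0.382 m^2K/W
U-value = 1 / R_total = 1 / 0.382 = 2.618 W/m^2K

2.618 W/m^2K


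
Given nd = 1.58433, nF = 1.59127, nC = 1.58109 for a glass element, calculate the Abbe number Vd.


Abbe number formula: Vd = (nd - 1) / (nF - nC)
  nd - 1 = 1.58433 - 1 = 0.58433
  nF - nC = 1.59127 - 1.58109 = 0.01018
  Vd = 0.58433 / 0.01018 = 57.4

57.4


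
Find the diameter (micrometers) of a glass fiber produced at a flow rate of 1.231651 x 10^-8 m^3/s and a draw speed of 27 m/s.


Cross-sectional area from continuity:
  A = Q / v = 1.231651 x 10^-8 / 27 = 4.56167 x 10^-10 m^2
Diameter from circular cross-section:
  d = sqrt(4A / pi) * 10^6 (m -> um)
  d = sqrt(4 * 4.56167 x 10^-10 / pi) * 10^6 = 24.1 um

24.1 um


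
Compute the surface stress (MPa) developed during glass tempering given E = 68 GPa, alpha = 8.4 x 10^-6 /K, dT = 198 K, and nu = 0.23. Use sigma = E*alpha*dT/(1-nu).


Tempering stress: sigma = E * alpha * dT / (1 - nu)
  E (MPa) = 68 * 1000 = 68000
  Numerator = 68000 * (8.4 x 10^-6) * 198 = 113.0976
  Denominator = 1 - 0.23 = 0.77
  sigma = 113.0976 / 0.77 = 146.9 MPa

146.9 MPa


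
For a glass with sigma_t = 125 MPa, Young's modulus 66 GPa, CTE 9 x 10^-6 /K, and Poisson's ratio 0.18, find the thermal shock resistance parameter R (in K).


Thermal shock resistance: R = sigma * (1 - nu) / (E * alpha)
  Numerator = 125 * (1 - 0.18) = 102.5
  Denominator = 66 * 1000 * (9 x 10^-6) = 0.594
  R = 102.5 / 0.594 = 172.6 K

172.6 K


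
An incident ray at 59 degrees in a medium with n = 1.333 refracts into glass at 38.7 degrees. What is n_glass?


Apply Snell's law: n1 * sin(theta1) = n2 * sin(theta2)
  n2 = n1 * sin(theta1) / sin(theta2)
  sin(59) = 0.857167
  sin(38.7) = 0.625243
  n2 = 1.333 * 0.857167 / 0.625243 = 1.8275

1.8275


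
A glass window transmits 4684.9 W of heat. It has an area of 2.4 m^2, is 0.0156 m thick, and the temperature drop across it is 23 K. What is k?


Fourier's law rearranged: k = Q * t / (A * dT)
  Numerator = 4684.9 * 0.0156 = 73.08444
  Denominator = 2.4 * 23 = 55.2
  k = 73.08444 / 55.2 = 1.324 W/mK

1.324 W/mK


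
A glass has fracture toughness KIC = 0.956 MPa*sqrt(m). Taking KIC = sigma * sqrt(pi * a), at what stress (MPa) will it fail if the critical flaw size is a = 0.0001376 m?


Rearrange KIC = sigma * sqrt(pi * a):
  sigma = KIC / sqrt(pi * a)
  sqrt(pi * 0.0001376) = 0.020791
  sigma = 0.956 / 0.020791 = 45.98 MPa

45.98 MPa


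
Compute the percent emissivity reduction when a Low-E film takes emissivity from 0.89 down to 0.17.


Percentage reduction = (1 - coated/uncoated) * 100
  Ratio = 0.17 / 0.89 = 0.191
  Reduction = (1 - 0.191) * 100 = 80.9%

80.9%


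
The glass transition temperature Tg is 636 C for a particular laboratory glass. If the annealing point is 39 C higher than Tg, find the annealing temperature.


The annealing temperature is Tg plus the offset:
  T_anneal = 636 + 39 = 675 C

675 C


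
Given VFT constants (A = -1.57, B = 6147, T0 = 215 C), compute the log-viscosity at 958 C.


VFT equation: log(eta) = A + B / (T - T0)
  T - T0 = 958 - 215 = 743
  B / (T - T0) = 6147 / 743 = 8.273
  log(eta) = -1.57 + 8.273 = 6.703

6.703


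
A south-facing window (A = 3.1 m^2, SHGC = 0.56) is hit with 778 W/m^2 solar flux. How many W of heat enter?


Solar heat gain: Q = Area * SHGC * Irradiance
  Q = 3.1 * 0.56 * 778 = 1350.6 W

1350.6 W


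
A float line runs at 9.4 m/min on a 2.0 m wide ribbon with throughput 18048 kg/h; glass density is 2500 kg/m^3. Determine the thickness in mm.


Ribbon cross-section from mass balance:
  Volume rate = throughput / density = 18048 / 2500 = 7.2192 m^3/h
  thickness = volume rate / (speed * 60 * width), i.e.
  thickness = throughput / (60 * speed * width * density) * 1000
  thickness = 18048 / (60 * 9.4 * 2.0 * 2500) * 1000 = 6.4 mm

6.4 mm


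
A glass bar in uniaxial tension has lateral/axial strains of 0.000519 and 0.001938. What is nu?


Poisson's ratio: nu = lateral strain / axial strain
  nu = 0.000519 / 0.001938 = 0.2678

0.2678


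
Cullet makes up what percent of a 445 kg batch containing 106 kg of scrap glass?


Cullet ratio = (cullet mass / total batch mass) * 100
  Ratio = 106 / 445 * 100 = 23.82%

23.82%


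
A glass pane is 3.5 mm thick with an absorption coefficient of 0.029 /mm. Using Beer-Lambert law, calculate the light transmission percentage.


Beer-Lambert law: T = exp(-alpha * thickness)
  exponent = -0.029 * 3.5 = -0.1015
  T = exp(-0.1015) = 0.9035
  Percentage = 0.9035 * 100 = 90.35%

90.35%


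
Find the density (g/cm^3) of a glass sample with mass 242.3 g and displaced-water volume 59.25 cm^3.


Use the definition of density:
  rho = mass / volume
  rho = 242.3 / 59.25 = 4.089 g/cm^3

4.089 g/cm^3


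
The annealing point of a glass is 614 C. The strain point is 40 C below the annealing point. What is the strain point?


Strain point = annealing point - difference:
  T_strain = 614 - 40 = 574 C

574 C


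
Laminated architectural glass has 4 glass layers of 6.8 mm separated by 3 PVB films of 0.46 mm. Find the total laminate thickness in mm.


Total thickness = glass contribution + PVB contribution
  Glass: 4 * 6.8 = 27.2 mm
  PVB: 3 * 0.46 = 1.38 mm
  Total = 27.2 + 1.38 = 28.58 mm

28.58 mm


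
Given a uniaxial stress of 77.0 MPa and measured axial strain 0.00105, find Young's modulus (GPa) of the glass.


Young's modulus: E = stress / strain
  E = 77.0 MPa / 0.00105 = 73333.33 MPa
Convert to GPa: 73333.33 / 1000 = 73.33 GPa

73.33 GPa


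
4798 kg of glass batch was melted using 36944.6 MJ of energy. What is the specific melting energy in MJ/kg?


Rearrange E = m * s for s:
  s = E / m
  s = 36944.6 / 4798 = 7.7 MJ/kg

7.7 MJ/kg


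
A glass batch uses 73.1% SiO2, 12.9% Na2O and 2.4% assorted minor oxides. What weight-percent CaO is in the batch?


Pieces sum to 100%:
  CaO = 100 - (SiO2 + Na2O + others)
  CaO = 100 - (73.1 + 12.9 + 2.4) = 11.6%

11.6%


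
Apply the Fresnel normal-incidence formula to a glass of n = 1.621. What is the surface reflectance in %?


Fresnel reflectance at normal incidence:
  R = ((n - 1)/(n + 1))^2
  (n - 1)/(n + 1) = (1.621 - 1)/(1.621 + 1) = 0.236932
  R = 0.236932^2 = 0.0561368
  R(%) = 0.0561368 * 100 = 5.614%

5.614%


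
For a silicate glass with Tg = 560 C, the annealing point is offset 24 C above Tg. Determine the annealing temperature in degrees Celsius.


The annealing temperature is Tg plus the offset:
  T_anneal = 560 + 24 = 584 C

584 C


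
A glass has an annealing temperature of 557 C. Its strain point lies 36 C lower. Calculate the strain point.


Strain point = annealing point - difference:
  T_strain = 557 - 36 = 521 C

521 C


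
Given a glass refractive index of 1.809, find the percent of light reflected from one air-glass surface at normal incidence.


Fresnel reflectance at normal incidence:
  R = ((n - 1)/(n + 1))^2
  (n - 1)/(n + 1) = (1.809 - 1)/(1.809 + 1) = 0.288003
  R = 0.288003^2 = 0.0829457
  R(%) = 0.0829457 * 100 = 8.295%

8.295%


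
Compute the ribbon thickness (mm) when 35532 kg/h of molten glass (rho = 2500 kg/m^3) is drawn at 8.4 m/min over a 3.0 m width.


Ribbon cross-section from mass balance:
  Volume rate = throughput / density = 35532 / 2500 = 14.2128 m^3/h
  thickness = volume rate / (speed * 60 * width), i.e.
  thickness = throughput / (60 * speed * width * density) * 1000
  thickness = 35532 / (60 * 8.4 * 3.0 * 2500) * 1000 = 9.4 mm

9.4 mm
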